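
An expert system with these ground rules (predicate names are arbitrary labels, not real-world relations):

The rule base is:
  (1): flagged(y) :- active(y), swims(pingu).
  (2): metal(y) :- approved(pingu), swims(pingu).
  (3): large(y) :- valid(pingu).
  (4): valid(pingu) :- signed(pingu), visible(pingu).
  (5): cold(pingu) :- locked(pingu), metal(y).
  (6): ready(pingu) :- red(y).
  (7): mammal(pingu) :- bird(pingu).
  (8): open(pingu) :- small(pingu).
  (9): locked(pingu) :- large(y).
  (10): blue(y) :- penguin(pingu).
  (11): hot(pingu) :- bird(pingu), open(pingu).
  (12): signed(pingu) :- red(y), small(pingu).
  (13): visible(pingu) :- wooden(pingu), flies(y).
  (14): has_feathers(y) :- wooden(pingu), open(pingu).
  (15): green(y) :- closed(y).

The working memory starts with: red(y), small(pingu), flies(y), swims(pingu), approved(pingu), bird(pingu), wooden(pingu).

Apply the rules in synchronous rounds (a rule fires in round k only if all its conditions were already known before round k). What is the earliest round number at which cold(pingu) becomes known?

Round 1 — (2), (6), (7), (8), (12), (13), derive metal(y), ready(pingu), mammal(pingu), open(pingu), signed(pingu), visible(pingu).
Round 2 — (4), (11), (14), derive valid(pingu), hot(pingu), has_feathers(y).
Round 3 — (3), derive large(y).
Round 4 — (9), derive locked(pingu).
Round 5 — (5), derive cold(pingu).
cold(pingu) first appears in round 5.

5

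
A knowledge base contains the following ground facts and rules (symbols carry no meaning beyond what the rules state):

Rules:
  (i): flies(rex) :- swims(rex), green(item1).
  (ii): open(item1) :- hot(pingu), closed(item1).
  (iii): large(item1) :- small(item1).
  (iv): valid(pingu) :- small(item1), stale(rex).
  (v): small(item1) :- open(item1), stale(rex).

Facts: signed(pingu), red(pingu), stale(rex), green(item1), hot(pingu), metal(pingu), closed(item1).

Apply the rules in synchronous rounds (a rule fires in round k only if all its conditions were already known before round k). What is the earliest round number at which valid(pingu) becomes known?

Round 1: (ii) [open(item1) :- hot(pingu), closed(item1).]. Adds open(item1).
Round 2: (v) [small(item1) :- open(item1), stale(rex).]. Adds small(item1).
Round 3: (iii) [large(item1) :- small(item1).]; (iv) [valid(pingu) :- small(item1), stale(rex).]. Adds large(item1), valid(pingu).
valid(pingu) first appears in round 3.

3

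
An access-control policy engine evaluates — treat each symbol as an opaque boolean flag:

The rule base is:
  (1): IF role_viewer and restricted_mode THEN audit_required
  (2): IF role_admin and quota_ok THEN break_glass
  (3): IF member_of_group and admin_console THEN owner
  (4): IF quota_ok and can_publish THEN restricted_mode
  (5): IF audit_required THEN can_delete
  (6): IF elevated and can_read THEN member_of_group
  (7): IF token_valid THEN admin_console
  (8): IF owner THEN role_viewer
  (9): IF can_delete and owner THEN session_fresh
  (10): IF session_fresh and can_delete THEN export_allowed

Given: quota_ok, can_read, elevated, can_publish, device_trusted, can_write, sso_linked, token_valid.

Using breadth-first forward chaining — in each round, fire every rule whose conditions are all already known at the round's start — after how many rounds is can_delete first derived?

5

Round 1 fires (4), (6), (7), giving restricted_mode, member_of_group, admin_console.
Round 2 fires (3), giving owner.
Round 3 fires (8), giving role_viewer.
Round 4 fires (1), giving audit_required.
Round 5 fires (5), giving can_delete.
can_delete first appears in round 5.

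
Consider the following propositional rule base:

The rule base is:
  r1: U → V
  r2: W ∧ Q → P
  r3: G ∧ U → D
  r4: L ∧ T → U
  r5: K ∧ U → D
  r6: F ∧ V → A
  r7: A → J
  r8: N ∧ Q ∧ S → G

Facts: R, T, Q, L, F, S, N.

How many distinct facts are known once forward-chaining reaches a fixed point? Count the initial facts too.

Round 1: r4 [L ∧ T → U]; r8 [N ∧ Q ∧ S → G]. New: U, G.
Round 2: r1 [U → V]; r3 [G ∧ U → D]. New: V, D.
Round 3: r6 [F ∧ V → A]. New: A.
Round 4: r7 [A → J]. New: J.
Closure: {A, D, F, G, J, L, N, Q, R, S, T, U, V} — 13 facts.

13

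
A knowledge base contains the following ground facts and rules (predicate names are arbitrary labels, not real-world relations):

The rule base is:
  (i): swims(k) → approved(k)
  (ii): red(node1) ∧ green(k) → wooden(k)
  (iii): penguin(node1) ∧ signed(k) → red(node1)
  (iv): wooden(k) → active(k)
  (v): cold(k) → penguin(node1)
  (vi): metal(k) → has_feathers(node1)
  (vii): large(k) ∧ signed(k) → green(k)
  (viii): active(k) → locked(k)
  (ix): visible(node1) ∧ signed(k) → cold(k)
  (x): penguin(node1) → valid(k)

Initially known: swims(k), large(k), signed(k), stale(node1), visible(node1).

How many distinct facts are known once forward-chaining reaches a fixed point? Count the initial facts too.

14

Round 1 fires (i), (vii), (ix), giving approved(k), green(k), cold(k).
Round 2 fires (v), giving penguin(node1).
Round 3 fires (iii), (x), giving red(node1), valid(k).
Round 4 fires (ii), giving wooden(k).
Round 5 fires (iv), giving active(k).
Round 6 fires (viii), giving locked(k).
Closure: {active(k), approved(k), cold(k), green(k), large(k), locked(k), penguin(node1), red(node1), signed(k), stale(node1), swims(k), valid(k), visible(node1), wooden(k)} — 14 facts.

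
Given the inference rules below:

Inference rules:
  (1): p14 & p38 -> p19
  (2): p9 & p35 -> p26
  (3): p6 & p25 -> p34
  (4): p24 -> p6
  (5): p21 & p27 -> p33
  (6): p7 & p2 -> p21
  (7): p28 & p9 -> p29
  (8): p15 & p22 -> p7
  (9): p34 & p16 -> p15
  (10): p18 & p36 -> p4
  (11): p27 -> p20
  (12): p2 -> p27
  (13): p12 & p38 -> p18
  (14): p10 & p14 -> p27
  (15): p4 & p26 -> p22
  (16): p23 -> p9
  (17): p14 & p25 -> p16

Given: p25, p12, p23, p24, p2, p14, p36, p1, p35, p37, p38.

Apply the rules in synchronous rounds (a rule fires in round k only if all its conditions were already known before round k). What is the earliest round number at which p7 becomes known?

4

[1] (1) [p14 & p38 -> p19]; (4) [p24 -> p6]; (12) [p2 -> p27]; (13) [p12 & p38 -> p18]; (16) [p23 -> p9]; (17) [p14 & p25 -> p16]. ⇒ new: p19, p6, p27, p18, p9, p16.
[2] (2) [p9 & p35 -> p26]; (3) [p6 & p25 -> p34]; (10) [p18 & p36 -> p4]; (11) [p27 -> p20]. ⇒ new: p26, p34, p4, p20.
[3] (9) [p34 & p16 -> p15]; (15) [p4 & p26 -> p22]. ⇒ new: p15, p22.
[4] (8) [p15 & p22 -> p7]. ⇒ new: p7.
p7 first appears in round 4.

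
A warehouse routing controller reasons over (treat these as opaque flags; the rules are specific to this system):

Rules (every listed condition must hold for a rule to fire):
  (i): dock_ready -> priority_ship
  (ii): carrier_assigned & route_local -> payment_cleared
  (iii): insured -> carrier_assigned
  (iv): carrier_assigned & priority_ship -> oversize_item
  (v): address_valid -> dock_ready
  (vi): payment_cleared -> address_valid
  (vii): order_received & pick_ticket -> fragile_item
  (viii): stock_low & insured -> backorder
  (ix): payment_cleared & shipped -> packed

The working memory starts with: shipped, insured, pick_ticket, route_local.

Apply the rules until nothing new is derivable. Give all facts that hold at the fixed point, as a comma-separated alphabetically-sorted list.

address_valid, carrier_assigned, dock_ready, insured, oversize_item, packed, payment_cleared, pick_ticket, priority_ship, route_local, shipped

Round 1 — (iii), derive carrier_assigned.
Round 2 — (ii), derive payment_cleared.
Round 3 — (vi), (ix), derive address_valid, packed.
Round 4 — (v), derive dock_ready.
Round 5 — (i), derive priority_ship.
Round 6 — (iv), derive oversize_item.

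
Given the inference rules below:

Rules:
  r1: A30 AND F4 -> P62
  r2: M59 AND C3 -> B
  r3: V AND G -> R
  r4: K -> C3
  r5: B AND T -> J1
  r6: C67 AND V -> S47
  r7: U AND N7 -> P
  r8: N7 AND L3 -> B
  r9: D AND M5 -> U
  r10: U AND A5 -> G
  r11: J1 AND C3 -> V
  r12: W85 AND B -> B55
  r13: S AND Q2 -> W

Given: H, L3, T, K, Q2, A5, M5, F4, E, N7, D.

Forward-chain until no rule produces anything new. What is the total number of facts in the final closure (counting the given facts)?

19

[1] r4 [K -> C3]; r8 [N7 AND L3 -> B]; r9 [D AND M5 -> U]. ⇒ new: C3, B, U.
[2] r5 [B AND T -> J1]; r7 [U AND N7 -> P]; r10 [U AND A5 -> G]. ⇒ new: J1, P, G.
[3] r11 [J1 AND C3 -> V]. ⇒ new: V.
[4] r3 [V AND G -> R]. ⇒ new: R.
Closure: {A5, B, C3, D, E, F4, G, H, J1, K, L3, M5, N7, P, Q2, R, T, U, V} — 19 facts.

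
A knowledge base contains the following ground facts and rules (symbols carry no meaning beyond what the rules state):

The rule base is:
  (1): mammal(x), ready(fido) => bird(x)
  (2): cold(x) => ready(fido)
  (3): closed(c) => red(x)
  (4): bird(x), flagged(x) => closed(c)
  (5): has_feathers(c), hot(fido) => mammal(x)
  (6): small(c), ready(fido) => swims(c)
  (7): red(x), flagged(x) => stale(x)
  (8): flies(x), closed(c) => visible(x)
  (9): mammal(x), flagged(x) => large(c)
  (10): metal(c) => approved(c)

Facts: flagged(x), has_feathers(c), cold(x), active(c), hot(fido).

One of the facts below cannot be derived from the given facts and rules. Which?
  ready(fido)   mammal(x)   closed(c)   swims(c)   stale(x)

swims(c)

Round 1: (2) [cold(x) => ready(fido)]; (5) [has_feathers(c), hot(fido) => mammal(x)]. New: ready(fido), mammal(x).
Round 2: (1) [mammal(x), ready(fido) => bird(x)]; (9) [mammal(x), flagged(x) => large(c)]. New: bird(x), large(c).
Round 3: (4) [bird(x), flagged(x) => closed(c)]. New: closed(c).
Round 4: (3) [closed(c) => red(x)]. New: red(x).
Round 5: (7) [red(x), flagged(x) => stale(x)]. New: stale(x).
Derived: closed(c) (round 3), stale(x) (round 5), ready(fido) (round 1), mammal(x) (round 1). swims(c) never appears in any round.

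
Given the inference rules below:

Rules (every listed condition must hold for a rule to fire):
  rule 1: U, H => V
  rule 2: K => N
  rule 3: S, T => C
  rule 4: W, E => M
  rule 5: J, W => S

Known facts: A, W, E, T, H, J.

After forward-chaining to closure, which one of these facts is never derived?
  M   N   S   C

N

Round 1: rule 4 [W, E => M]; rule 5 [J, W => S]. New: M, S.
Round 2: rule 3 [S, T => C]. New: C.
Derived: M (round 1), C (round 2), S (round 1). N never appears in any round.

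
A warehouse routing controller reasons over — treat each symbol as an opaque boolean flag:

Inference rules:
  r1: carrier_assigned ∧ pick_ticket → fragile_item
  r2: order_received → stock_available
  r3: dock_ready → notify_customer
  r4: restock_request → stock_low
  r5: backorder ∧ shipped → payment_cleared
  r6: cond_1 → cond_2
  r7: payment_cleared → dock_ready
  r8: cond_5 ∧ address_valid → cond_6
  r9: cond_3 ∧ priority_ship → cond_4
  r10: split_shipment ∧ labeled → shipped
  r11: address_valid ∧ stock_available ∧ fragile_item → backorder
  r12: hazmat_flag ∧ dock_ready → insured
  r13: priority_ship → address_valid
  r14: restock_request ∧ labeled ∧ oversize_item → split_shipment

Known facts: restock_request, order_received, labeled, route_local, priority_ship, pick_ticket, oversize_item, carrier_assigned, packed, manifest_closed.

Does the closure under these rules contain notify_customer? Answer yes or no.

yes

Round 1 — r1, r2, r4, r13, r14, derive fragile_item, stock_available, stock_low, address_valid, split_shipment.
Round 2 — r10, r11, derive shipped, backorder.
Round 3 — r5, derive payment_cleared.
Round 4 — r7, derive dock_ready.
Round 5 — r3, derive notify_customer.
notify_customer appears in round 5, so it is derivable.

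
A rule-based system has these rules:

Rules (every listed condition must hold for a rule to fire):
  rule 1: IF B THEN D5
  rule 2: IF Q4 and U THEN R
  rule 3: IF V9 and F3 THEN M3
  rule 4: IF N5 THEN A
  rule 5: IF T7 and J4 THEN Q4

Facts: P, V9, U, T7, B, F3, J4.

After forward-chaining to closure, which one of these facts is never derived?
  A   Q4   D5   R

Round 1 fires rule 1, rule 3, rule 5, giving D5, M3, Q4.
Round 2 fires rule 2, giving R.
Derived: D5 (round 1), Q4 (round 1), R (round 2). A never appears in any round.

A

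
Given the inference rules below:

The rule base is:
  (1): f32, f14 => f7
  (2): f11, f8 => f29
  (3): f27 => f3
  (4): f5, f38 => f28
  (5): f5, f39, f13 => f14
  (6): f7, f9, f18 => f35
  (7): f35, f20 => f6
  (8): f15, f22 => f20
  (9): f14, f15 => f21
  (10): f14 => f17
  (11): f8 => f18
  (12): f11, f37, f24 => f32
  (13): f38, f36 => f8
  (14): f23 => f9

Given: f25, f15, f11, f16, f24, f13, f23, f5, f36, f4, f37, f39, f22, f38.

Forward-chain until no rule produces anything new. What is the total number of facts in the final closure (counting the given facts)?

Round 1 fires (4), (5), (8), (12), (13), (14), giving f28, f14, f20, f32, f8, f9.
Round 2 fires (1), (2), (9), (10), (11), giving f7, f29, f21, f17, f18.
Round 3 fires (6), giving f35.
Round 4 fires (7), giving f6.
Closure: {f11, f13, f14, f15, f16, f17, f18, f20, f21, f22, f23, f24, f25, f28, f29, f32, f35, f36, f37, f38, f39, f4, f5, f6, f7, f8, f9} — 27 facts.

27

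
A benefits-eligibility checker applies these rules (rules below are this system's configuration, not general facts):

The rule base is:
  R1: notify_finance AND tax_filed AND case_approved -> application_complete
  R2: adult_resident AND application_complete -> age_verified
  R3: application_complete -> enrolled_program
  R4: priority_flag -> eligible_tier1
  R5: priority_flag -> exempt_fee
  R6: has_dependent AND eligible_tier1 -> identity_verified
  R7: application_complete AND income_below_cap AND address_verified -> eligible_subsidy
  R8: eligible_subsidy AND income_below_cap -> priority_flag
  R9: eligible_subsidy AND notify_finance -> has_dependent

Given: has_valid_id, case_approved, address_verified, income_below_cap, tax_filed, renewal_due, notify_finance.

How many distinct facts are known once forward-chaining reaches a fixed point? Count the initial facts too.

[1] R1 [notify_finance AND tax_filed AND case_approved -> application_complete]. ⇒ new: application_complete.
[2] R3 [application_complete -> enrolled_program]; R7 [application_complete AND income_below_cap AND address_verified -> eligible_subsidy]. ⇒ new: enrolled_program, eligible_subsidy.
[3] R8 [eligible_subsidy AND income_below_cap -> priority_flag]; R9 [eligible_subsidy AND notify_finance -> has_dependent]. ⇒ new: priority_flag, has_dependent.
[4] R4 [priority_flag -> eligible_tier1]; R5 [priority_flag -> exempt_fee]. ⇒ new: eligible_tier1, exempt_fee.
[5] R6 [has_dependent AND eligible_tier1 -> identity_verified]. ⇒ new: identity_verified.
Closure: {address_verified, application_complete, case_approved, eligible_subsidy, eligible_tier1, enrolled_program, exempt_fee, has_dependent, has_valid_id, identity_verified, income_below_cap, notify_finance, priority_flag, renewal_due, tax_filed} — 15 facts.

15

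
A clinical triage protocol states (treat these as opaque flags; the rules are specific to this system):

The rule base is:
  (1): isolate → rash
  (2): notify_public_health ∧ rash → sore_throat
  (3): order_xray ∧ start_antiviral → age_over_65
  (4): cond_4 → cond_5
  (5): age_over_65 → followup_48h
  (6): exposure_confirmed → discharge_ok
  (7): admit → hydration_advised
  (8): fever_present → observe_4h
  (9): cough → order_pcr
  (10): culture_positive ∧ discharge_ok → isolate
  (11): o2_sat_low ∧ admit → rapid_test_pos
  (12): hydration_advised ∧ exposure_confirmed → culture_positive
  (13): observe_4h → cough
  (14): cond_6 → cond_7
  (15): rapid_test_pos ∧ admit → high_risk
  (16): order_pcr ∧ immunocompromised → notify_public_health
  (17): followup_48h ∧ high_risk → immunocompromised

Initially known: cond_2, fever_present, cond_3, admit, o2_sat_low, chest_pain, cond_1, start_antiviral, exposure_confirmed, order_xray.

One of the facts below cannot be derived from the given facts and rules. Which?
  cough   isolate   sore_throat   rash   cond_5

cond_5

Round 1: (3) [order_xray ∧ start_antiviral → age_over_65]; (6) [exposure_confirmed → discharge_ok]; (7) [admit → hydration_advised]; (8) [fever_present → observe_4h]; (11) [o2_sat_low ∧ admit → rapid_test_pos]. Adds age_over_65, discharge_ok, hydration_advised, observe_4h, rapid_test_pos.
Round 2: (5) [age_over_65 → followup_48h]; (12) [hydration_advised ∧ exposure_confirmed → culture_positive]; (13) [observe_4h → cough]; (15) [rapid_test_pos ∧ admit → high_risk]. Adds followup_48h, culture_positive, cough, high_risk.
Round 3: (9) [cough → order_pcr]; (10) [culture_positive ∧ discharge_ok → isolate]; (17) [followup_48h ∧ high_risk → immunocompromised]. Adds order_pcr, isolate, immunocompromised.
Round 4: (1) [isolate → rash]; (16) [order_pcr ∧ immunocompromised → notify_public_health]. Adds rash, notify_public_health.
Round 5: (2) [notify_public_health ∧ rash → sore_throat]. Adds sore_throat.
Derived: sore_throat (round 5), rash (round 4), isolate (round 3), cough (round 2). cond_5 never appears in any round.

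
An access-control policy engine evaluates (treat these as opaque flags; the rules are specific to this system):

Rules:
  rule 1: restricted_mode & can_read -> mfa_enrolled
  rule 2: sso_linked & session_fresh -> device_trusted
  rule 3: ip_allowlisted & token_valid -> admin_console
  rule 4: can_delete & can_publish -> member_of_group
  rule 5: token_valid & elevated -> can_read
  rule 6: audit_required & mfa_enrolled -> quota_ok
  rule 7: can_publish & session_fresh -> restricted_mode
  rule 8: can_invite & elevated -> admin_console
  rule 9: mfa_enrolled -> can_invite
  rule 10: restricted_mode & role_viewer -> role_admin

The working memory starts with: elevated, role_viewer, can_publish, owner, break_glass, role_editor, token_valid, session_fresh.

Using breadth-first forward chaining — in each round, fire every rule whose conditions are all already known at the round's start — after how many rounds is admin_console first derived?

Round 1 — rule 5, rule 7, derive can_read, restricted_mode.
Round 2 — rule 1, rule 10, derive mfa_enrolled, role_admin.
Round 3 — rule 9, derive can_invite.
Round 4 — rule 8, derive admin_console.
admin_console first appears in round 4.

4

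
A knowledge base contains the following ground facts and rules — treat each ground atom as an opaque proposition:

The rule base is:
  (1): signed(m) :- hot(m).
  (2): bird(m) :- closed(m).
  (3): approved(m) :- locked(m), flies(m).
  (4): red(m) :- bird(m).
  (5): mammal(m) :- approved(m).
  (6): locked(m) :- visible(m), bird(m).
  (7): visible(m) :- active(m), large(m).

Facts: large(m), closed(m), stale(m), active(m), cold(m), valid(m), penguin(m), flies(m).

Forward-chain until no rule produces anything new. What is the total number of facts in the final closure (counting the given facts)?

Round 1: (2) [bird(m) :- closed(m).]; (7) [visible(m) :- active(m), large(m).]. Adds bird(m), visible(m).
Round 2: (4) [red(m) :- bird(m).]; (6) [locked(m) :- visible(m), bird(m).]. Adds red(m), locked(m).
Round 3: (3) [approved(m) :- locked(m), flies(m).]. Adds approved(m).
Round 4: (5) [mammal(m) :- approved(m).]. Adds mammal(m).
Closure: {active(m), approved(m), bird(m), closed(m), cold(m), flies(m), large(m), locked(m), mammal(m), penguin(m), red(m), stale(m), valid(m), visible(m)} — 14 facts.

14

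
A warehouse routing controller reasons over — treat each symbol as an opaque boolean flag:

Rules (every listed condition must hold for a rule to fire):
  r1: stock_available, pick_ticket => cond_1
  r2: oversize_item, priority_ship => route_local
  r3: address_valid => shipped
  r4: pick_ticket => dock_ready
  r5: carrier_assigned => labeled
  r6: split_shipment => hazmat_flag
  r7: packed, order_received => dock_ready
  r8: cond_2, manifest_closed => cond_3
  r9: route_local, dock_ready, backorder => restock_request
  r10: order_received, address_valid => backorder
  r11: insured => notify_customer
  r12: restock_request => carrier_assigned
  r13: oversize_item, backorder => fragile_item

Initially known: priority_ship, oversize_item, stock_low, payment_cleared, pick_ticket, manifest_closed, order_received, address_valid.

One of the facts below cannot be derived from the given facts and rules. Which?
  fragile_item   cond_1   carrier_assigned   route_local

Round 1: r2 [oversize_item, priority_ship => route_local]; r3 [address_valid => shipped]; r4 [pick_ticket => dock_ready]; r10 [order_received, address_valid => backorder]. Adds route_local, shipped, dock_ready, backorder.
Round 2: r9 [route_local, dock_ready, backorder => restock_request]; r13 [oversize_item, backorder => fragile_item]. Adds restock_request, fragile_item.
Round 3: r12 [restock_request => carrier_assigned]. Adds carrier_assigned.
Round 4: r5 [carrier_assigned => labeled]. Adds labeled.
Derived: fragile_item (round 2), route_local (round 1), carrier_assigned (round 3). cond_1 never appears in any round.

cond_1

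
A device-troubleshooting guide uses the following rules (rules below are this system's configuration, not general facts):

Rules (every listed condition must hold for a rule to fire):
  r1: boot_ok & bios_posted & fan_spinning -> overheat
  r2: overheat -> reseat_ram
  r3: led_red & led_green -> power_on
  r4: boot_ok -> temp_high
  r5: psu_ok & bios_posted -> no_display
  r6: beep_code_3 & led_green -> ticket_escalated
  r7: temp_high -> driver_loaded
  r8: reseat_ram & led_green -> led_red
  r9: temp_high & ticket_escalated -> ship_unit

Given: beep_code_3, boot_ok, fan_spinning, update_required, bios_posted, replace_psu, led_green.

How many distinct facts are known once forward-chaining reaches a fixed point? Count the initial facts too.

15

Round 1 fires r1, r4, r6, giving overheat, temp_high, ticket_escalated.
Round 2 fires r2, r7, r9, giving reseat_ram, driver_loaded, ship_unit.
Round 3 fires r8, giving led_red.
Round 4 fires r3, giving power_on.
Closure: {beep_code_3, bios_posted, boot_ok, driver_loaded, fan_spinning, led_green, led_red, overheat, power_on, replace_psu, reseat_ram, ship_unit, temp_high, ticket_escalated, update_required} — 15 facts.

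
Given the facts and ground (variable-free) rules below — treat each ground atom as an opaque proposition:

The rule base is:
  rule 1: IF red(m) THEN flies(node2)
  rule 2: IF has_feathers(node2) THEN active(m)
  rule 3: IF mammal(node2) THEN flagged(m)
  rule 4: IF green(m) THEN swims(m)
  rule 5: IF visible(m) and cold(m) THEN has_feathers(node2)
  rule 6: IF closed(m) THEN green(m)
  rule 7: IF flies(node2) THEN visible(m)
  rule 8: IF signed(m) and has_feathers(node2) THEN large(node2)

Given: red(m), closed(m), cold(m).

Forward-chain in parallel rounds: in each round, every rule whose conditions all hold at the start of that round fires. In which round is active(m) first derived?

4

[1] rule 1 [IF red(m) THEN flies(node2)]; rule 6 [IF closed(m) THEN green(m)]. ⇒ new: flies(node2), green(m).
[2] rule 4 [IF green(m) THEN swims(m)]; rule 7 [IF flies(node2) THEN visible(m)]. ⇒ new: swims(m), visible(m).
[3] rule 5 [IF visible(m) and cold(m) THEN has_feathers(node2)]. ⇒ new: has_feathers(node2).
[4] rule 2 [IF has_feathers(node2) THEN active(m)]. ⇒ new: active(m).
active(m) first appears in round 4.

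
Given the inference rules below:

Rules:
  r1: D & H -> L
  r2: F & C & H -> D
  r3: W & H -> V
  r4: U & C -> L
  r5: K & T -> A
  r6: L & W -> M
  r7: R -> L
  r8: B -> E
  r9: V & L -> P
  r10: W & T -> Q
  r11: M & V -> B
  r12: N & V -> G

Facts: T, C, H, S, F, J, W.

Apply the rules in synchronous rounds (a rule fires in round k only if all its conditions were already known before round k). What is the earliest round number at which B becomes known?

4

Round 1: r2 [F & C & H -> D]; r3 [W & H -> V]; r10 [W & T -> Q]. Adds D, V, Q.
Round 2: r1 [D & H -> L]. Adds L.
Round 3: r6 [L & W -> M]; r9 [V & L -> P]. Adds M, P.
Round 4: r11 [M & V -> B]. Adds B.
B first appears in round 4.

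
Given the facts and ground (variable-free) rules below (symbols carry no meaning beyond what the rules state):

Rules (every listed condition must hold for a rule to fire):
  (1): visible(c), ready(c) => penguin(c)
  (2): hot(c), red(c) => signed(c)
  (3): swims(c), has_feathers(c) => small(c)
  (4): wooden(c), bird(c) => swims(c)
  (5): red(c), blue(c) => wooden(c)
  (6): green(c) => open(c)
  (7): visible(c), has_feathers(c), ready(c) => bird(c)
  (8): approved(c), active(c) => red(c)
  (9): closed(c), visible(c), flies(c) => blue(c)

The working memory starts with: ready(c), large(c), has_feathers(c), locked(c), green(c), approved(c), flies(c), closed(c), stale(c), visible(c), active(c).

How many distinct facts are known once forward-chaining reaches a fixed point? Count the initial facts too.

Round 1 fires (1), (6), (7), (8), (9), giving penguin(c), open(c), bird(c), red(c), blue(c).
Round 2 fires (5), giving wooden(c).
Round 3 fires (4), giving swims(c).
Round 4 fires (3), giving small(c).
Closure: {active(c), approved(c), bird(c), blue(c), closed(c), flies(c), green(c), has_feathers(c), large(c), locked(c), open(c), penguin(c), ready(c), red(c), small(c), stale(c), swims(c), visible(c), wooden(c)} — 19 facts.

19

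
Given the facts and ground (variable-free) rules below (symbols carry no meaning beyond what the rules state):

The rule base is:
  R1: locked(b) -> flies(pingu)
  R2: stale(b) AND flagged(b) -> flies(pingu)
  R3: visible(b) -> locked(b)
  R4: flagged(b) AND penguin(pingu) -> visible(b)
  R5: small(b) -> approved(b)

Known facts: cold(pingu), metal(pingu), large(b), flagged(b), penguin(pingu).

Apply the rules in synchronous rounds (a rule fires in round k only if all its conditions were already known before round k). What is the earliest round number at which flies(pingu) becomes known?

Round 1 — R4, derive visible(b).
Round 2 — R3, derive locked(b).
Round 3 — R1, derive flies(pingu).
flies(pingu) first appears in round 3.

3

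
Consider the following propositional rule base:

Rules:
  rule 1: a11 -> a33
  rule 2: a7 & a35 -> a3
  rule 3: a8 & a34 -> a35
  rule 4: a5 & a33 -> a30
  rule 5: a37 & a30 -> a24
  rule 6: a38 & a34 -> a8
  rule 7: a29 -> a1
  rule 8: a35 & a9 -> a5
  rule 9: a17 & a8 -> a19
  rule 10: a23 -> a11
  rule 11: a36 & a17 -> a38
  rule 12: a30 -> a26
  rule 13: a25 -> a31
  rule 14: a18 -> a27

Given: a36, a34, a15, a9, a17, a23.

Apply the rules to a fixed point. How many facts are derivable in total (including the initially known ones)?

[1] rule 10 [a23 -> a11]; rule 11 [a36 & a17 -> a38]. ⇒ new: a11, a38.
[2] rule 1 [a11 -> a33]; rule 6 [a38 & a34 -> a8]. ⇒ new: a33, a8.
[3] rule 3 [a8 & a34 -> a35]; rule 9 [a17 & a8 -> a19]. ⇒ new: a35, a19.
[4] rule 8 [a35 & a9 -> a5]. ⇒ new: a5.
[5] rule 4 [a5 & a33 -> a30]. ⇒ new: a30.
[6] rule 12 [a30 -> a26]. ⇒ new: a26.
Closure: {a11, a15, a17, a19, a23, a26, a30, a33, a34, a35, a36, a38, a5, a8, a9} — 15 facts.

15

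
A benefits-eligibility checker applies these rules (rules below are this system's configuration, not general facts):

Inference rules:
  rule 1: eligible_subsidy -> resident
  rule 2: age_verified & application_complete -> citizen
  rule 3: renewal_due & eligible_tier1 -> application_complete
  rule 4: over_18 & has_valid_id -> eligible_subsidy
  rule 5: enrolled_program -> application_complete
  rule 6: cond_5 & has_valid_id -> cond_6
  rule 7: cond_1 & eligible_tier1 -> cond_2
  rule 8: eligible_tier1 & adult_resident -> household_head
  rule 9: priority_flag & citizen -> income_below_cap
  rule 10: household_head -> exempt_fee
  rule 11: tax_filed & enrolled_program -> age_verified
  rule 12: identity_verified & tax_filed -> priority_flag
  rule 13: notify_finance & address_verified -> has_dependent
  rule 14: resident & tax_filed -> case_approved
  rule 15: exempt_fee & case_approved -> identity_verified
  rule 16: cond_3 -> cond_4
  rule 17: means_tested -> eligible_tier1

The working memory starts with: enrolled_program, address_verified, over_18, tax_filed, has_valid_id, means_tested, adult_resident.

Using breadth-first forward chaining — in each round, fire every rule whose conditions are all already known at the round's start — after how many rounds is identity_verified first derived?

4

Round 1 — rule 4, rule 5, rule 11, rule 17, derive eligible_subsidy, application_complete, age_verified, eligible_tier1.
Round 2 — rule 1, rule 2, rule 8, derive resident, citizen, household_head.
Round 3 — rule 10, rule 14, derive exempt_fee, case_approved.
Round 4 — rule 15, derive identity_verified.
identity_verified first appears in round 4.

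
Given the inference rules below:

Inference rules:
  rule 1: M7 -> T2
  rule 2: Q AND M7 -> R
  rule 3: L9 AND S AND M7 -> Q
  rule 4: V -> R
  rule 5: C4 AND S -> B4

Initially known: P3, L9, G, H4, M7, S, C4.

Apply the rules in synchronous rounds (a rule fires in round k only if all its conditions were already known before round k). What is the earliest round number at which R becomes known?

Round 1 fires rule 1, rule 3, rule 5, giving T2, Q, B4.
Round 2 fires rule 2, giving R.
R first appears in round 2.

2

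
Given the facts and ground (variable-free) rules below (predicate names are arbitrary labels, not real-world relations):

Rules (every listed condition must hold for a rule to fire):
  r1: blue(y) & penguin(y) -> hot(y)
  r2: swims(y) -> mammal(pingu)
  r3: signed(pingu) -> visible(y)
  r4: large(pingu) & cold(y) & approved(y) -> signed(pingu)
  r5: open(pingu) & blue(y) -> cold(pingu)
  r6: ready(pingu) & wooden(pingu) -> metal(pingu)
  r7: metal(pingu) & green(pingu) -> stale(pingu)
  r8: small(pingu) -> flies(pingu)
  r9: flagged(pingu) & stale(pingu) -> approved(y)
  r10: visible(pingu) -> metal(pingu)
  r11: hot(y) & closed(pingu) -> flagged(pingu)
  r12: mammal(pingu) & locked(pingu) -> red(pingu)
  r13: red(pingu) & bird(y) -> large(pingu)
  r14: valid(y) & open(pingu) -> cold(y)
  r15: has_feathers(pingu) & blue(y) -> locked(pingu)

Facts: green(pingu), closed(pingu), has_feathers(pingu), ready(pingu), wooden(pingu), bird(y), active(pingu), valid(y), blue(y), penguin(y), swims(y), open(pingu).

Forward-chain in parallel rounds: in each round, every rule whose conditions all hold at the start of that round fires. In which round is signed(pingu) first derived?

Round 1 fires r1, r2, r5, r6, r14, r15, giving hot(y), mammal(pingu), cold(pingu), metal(pingu), cold(y), locked(pingu).
Round 2 fires r7, r11, r12, giving stale(pingu), flagged(pingu), red(pingu).
Round 3 fires r9, r13, giving approved(y), large(pingu).
Round 4 fires r4, giving signed(pingu).
signed(pingu) first appears in round 4.

4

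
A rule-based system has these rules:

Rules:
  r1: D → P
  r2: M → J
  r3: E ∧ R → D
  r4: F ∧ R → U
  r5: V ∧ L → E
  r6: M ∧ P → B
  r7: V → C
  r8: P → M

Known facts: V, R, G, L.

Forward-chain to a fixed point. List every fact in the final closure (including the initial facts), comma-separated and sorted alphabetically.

Round 1 fires r5, r7, giving E, C.
Round 2 fires r3, giving D.
Round 3 fires r1, giving P.
Round 4 fires r8, giving M.
Round 5 fires r2, r6, giving J, B.

B, C, D, E, G, J, L, M, P, R, V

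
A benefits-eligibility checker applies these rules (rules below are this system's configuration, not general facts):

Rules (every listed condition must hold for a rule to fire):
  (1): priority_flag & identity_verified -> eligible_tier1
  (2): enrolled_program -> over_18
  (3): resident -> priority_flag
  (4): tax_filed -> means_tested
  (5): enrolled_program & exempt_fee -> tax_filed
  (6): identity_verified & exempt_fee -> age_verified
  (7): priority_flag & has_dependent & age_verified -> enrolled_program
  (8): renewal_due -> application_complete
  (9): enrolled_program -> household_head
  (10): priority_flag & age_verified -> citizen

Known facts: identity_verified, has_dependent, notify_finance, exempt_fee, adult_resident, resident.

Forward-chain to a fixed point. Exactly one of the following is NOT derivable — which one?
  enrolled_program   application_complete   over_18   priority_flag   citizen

application_complete

Round 1 — (3), (6), derive priority_flag, age_verified.
Round 2 — (1), (7), (10), derive eligible_tier1, enrolled_program, citizen.
Round 3 — (2), (5), (9), derive over_18, tax_filed, household_head.
Round 4 — (4), derive means_tested.
Derived: enrolled_program (round 2), over_18 (round 3), priority_flag (round 1), citizen (round 2). application_complete never appears in any round.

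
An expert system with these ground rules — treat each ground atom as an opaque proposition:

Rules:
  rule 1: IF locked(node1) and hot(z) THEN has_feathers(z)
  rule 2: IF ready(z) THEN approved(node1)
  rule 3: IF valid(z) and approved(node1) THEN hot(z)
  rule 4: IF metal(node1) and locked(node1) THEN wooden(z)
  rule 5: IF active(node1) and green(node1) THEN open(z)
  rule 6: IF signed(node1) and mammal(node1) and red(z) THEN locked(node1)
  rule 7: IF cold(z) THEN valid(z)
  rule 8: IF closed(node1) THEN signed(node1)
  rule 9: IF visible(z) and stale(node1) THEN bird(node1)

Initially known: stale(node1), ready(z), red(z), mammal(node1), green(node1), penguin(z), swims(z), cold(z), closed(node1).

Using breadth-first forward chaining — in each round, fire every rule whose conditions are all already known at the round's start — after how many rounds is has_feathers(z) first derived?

3

[1] rule 2 [IF ready(z) THEN approved(node1)]; rule 7 [IF cold(z) THEN valid(z)]; rule 8 [IF closed(node1) THEN signed(node1)]. ⇒ new: approved(node1), valid(z), signed(node1).
[2] rule 3 [IF valid(z) and approved(node1) THEN hot(z)]; rule 6 [IF signed(node1) and mammal(node1) and red(z) THEN locked(node1)]. ⇒ new: hot(z), locked(node1).
[3] rule 1 [IF locked(node1) and hot(z) THEN has_feathers(z)]. ⇒ new: has_feathers(z).
has_feathers(z) first appears in round 3.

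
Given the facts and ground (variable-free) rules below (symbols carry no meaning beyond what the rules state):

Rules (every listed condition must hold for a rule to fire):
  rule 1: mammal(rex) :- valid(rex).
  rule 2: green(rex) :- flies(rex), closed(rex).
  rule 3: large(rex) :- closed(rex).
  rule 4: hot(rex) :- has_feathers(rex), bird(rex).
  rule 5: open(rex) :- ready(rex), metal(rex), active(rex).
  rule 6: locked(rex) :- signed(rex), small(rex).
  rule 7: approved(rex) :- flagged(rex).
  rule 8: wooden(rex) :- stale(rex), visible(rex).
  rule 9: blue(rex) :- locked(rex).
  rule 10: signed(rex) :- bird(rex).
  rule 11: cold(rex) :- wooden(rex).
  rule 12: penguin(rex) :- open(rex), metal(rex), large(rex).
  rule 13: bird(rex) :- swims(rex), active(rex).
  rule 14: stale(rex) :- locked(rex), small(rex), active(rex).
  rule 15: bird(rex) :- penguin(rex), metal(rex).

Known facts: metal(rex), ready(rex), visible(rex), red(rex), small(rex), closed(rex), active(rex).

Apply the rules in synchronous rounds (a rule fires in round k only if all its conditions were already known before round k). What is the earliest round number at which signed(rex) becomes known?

Round 1 fires rule 3, rule 5, giving large(rex), open(rex).
Round 2 fires rule 12, giving penguin(rex).
Round 3 fires rule 15, giving bird(rex).
Round 4 fires rule 10, giving signed(rex).
signed(rex) first appears in round 4.

4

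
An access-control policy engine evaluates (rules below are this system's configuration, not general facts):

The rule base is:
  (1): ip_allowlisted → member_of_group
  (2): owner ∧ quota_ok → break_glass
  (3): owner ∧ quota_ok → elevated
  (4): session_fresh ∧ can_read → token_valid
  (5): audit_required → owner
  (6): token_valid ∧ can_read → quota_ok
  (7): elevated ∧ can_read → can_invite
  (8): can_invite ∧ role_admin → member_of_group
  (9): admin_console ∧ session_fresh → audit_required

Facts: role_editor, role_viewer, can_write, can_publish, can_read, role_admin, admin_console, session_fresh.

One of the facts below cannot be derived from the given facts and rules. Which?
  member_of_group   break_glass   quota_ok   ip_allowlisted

ip_allowlisted

Round 1: (4) [session_fresh ∧ can_read → token_valid]; (9) [admin_console ∧ session_fresh → audit_required]. Adds token_valid, audit_required.
Round 2: (5) [audit_required → owner]; (6) [token_valid ∧ can_read → quota_ok]. Adds owner, quota_ok.
Round 3: (2) [owner ∧ quota_ok → break_glass]; (3) [owner ∧ quota_ok → elevated]. Adds break_glass, elevated.
Round 4: (7) [elevated ∧ can_read → can_invite]. Adds can_invite.
Round 5: (8) [can_invite ∧ role_admin → member_of_group]. Adds member_of_group.
Derived: quota_ok (round 2), member_of_group (round 5), break_glass (round 3). ip_allowlisted never appears in any round.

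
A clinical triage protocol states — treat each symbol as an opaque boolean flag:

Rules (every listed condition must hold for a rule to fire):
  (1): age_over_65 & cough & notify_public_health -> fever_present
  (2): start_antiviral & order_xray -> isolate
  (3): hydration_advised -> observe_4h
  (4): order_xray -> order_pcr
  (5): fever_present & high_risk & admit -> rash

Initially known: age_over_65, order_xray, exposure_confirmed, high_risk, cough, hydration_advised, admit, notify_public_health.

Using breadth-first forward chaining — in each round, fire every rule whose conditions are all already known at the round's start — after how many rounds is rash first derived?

2

Round 1 fires (1), (3), (4), giving fever_present, observe_4h, order_pcr.
Round 2 fires (5), giving rash.
rash first appears in round 2.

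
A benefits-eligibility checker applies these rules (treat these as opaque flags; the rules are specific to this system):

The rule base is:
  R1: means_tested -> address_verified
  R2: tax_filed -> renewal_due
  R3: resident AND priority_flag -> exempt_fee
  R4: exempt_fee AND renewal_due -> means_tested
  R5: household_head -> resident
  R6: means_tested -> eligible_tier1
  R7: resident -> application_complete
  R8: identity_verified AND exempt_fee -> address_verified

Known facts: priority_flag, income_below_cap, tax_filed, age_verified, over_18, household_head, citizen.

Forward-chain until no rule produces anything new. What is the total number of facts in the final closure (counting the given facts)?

14

Round 1 fires R2, R5, giving renewal_due, resident.
Round 2 fires R3, R7, giving exempt_fee, application_complete.
Round 3 fires R4, giving means_tested.
Round 4 fires R1, R6, giving address_verified, eligible_tier1.
Closure: {address_verified, age_verified, application_complete, citizen, eligible_tier1, exempt_fee, household_head, income_below_cap, means_tested, over_18, priority_flag, renewal_due, resident, tax_filed} — 14 facts.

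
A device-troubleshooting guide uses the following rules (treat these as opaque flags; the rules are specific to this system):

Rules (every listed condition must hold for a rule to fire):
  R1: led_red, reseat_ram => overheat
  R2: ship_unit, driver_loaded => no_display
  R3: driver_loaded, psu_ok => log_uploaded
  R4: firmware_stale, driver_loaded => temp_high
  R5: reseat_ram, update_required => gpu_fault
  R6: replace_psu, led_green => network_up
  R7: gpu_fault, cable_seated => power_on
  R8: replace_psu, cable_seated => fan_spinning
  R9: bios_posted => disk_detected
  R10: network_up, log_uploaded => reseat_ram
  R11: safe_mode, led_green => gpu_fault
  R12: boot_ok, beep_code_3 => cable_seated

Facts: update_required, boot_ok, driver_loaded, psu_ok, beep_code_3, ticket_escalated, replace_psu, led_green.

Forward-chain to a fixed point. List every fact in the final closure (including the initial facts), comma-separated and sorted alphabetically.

[1] R3 [driver_loaded, psu_ok => log_uploaded]; R6 [replace_psu, led_green => network_up]; R12 [boot_ok, beep_code_3 => cable_seated]. ⇒ new: log_uploaded, network_up, cable_seated.
[2] R8 [replace_psu, cable_seated => fan_spinning]; R10 [network_up, log_uploaded => reseat_ram]. ⇒ new: fan_spinning, reseat_ram.
[3] R5 [reseat_ram, update_required => gpu_fault]. ⇒ new: gpu_fault.
[4] R7 [gpu_fault, cable_seated => power_on]. ⇒ new: power_on.

beep_code_3, boot_ok, cable_seated, driver_loaded, fan_spinning, gpu_fault, led_green, log_uploaded, network_up, power_on, psu_ok, replace_psu, reseat_ram, ticket_escalated, update_required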